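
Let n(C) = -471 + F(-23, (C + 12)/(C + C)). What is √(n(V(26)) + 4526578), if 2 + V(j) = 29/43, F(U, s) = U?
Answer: 2*√1131521 ≈ 2127.5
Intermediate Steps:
V(j) = -57/43 (V(j) = -2 + 29/43 = -57/43)
n(C) = -494 (n(C) = -471 - 23 = -494)
√(n(V(26)) + 4526578) = √(-494 + 4526578) = √4526084 = 2*√1131521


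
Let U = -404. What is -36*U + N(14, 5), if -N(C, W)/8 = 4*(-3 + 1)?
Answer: 14608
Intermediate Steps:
N(C, W) = 64 (N(C, W) = -32*(-3 + 1) = -32*(-2) = -8*(-8) = 64)
-36*U + N(14, 5) = -36*(-404) + 64 = 14544 + 64 = 14608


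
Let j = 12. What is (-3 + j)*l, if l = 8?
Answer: 72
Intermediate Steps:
(-3 + j)*l = (-3 + 12)*8 = 9*8 = 72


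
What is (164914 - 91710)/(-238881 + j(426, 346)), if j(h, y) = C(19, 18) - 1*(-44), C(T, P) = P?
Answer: -73204/238819 ≈ -0.30653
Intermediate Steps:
j(h, y) = 62 (j(h, y) = 18 - 1*(-44) = 18 + 44 = 62)
(164914 - 91710)/(-238881 + j(426, 346)) = (164914 - 91710)/(-238881 + 62) = 73204/(-238819) = 73204*(-1/238819) = -73204/238819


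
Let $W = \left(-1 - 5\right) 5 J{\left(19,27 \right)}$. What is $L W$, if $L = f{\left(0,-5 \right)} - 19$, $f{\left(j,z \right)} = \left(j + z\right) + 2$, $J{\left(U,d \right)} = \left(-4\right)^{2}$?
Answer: $10560$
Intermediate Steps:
$J{\left(U,d \right)} = 16$
$f{\left(j,z \right)} = 2 + j + z$
$L = -22$ ($L = \left(2 + 0 - 5\right) - 19 = -3 - 19 = -22$)
$W = -480$ ($W = \left(-1 - 5\right) 5 \cdot 16 = \left(-6\right) 5 \cdot 16 = \left(-30\right) 16 = -480$)
$L W = \left(-22\right) \left(-480\right) = 10560$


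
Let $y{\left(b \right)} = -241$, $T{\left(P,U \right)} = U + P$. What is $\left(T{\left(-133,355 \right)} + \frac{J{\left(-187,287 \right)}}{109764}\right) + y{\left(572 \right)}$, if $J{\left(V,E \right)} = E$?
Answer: $- \frac{2085229}{109764} \approx -18.997$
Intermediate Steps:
$T{\left(P,U \right)} = P + U$
$\left(T{\left(-133,355 \right)} + \frac{J{\left(-187,287 \right)}}{109764}\right) + y{\left(572 \right)} = \left(\left(-133 + 355\right) + \frac{287}{109764}\right) - 241 = \left(222 + 287 \cdot \frac{1}{109764}\right) - 241 = \left(222 + \frac{287}{109764}\right) - 241 = \frac{24367895}{109764} - 241 = - \frac{2085229}{109764}$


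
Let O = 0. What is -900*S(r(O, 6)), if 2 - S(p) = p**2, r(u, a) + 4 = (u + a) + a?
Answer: 55800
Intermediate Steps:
r(u, a) = -4 + u + 2*a (r(u, a) = -4 + ((u + a) + a) = -4 + ((a + u) + a) = -4 + (u + 2*a) = -4 + u + 2*a)
S(p) = 2 - p**2
-900*S(r(O, 6)) = -900*(2 - (-4 + 0 + 2*6)**2) = -900*(2 - (-4 + 0 + 12)**2) = -900*(2 - 1*8**2) = -900*(2 - 1*64) = -900*(2 - 64) = -900*(-62) = -90*(-620) = 55800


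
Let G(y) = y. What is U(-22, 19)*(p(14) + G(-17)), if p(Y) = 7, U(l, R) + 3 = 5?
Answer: -20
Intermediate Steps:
U(l, R) = 2 (U(l, R) = -3 + 5 = 2)
U(-22, 19)*(p(14) + G(-17)) = 2*(7 - 17) = 2*(-10) = -20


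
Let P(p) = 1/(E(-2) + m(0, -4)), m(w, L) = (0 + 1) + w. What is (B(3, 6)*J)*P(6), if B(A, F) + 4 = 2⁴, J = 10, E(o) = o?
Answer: -120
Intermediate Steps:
m(w, L) = 1 + w
P(p) = -1 (P(p) = 1/(-2 + (1 + 0)) = 1/(-2 + 1) = 1/(-1) = -1)
B(A, F) = 12 (B(A, F) = -4 + 2⁴ = -4 + 16 = 12)
(B(3, 6)*J)*P(6) = (12*10)*(-1) = 120*(-1) = -120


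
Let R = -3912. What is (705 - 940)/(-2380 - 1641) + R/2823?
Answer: -5022249/3783761 ≈ -1.3273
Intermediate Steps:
(705 - 940)/(-2380 - 1641) + R/2823 = (705 - 940)/(-2380 - 1641) - 3912/2823 = -235/(-4021) - 3912*1/2823 = -235*(-1/4021) - 1304/941 = 235/4021 - 1304/941 = -5022249/3783761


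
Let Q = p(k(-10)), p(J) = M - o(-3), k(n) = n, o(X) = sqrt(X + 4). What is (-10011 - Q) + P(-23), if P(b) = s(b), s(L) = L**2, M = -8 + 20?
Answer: -9493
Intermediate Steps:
o(X) = sqrt(4 + X)
M = 12
p(J) = 11 (p(J) = 12 - sqrt(4 - 3) = 12 - sqrt(1) = 12 - 1*1 = 12 - 1 = 11)
Q = 11
P(b) = b**2
(-10011 - Q) + P(-23) = (-10011 - 1*11) + (-23)**2 = (-10011 - 11) + 529 = -10022 + 529 = -9493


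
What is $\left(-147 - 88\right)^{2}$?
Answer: $55225$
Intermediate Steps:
$\left(-147 - 88\right)^{2} = \left(-235\right)^{2} = 55225$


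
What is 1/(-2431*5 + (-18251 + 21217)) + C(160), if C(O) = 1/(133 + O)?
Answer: 8896/2692377 ≈ 0.0033041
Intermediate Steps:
1/(-2431*5 + (-18251 + 21217)) + C(160) = 1/(-2431*5 + (-18251 + 21217)) + 1/(133 + 160) = 1/(-12155 + 2966) + 1/293 = 1/(-9189) + 1/293 = -1/9189 + 1/293 = 8896/2692377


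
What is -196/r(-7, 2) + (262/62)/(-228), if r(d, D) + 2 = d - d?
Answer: 692533/7068 ≈ 97.981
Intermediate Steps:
r(d, D) = -2 (r(d, D) = -2 + (d - d) = -2 + 0 = -2)
-196/r(-7, 2) + (262/62)/(-228) = -196/(-2) + (262/62)/(-228) = -196*(-½) + (262*(1/62))*(-1/228) = 98 + (131/31)*(-1/228) = 98 - 131/7068 = 692533/7068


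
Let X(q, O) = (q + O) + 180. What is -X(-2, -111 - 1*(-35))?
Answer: -102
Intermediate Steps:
X(q, O) = 180 + O + q (X(q, O) = (O + q) + 180 = 180 + O + q)
-X(-2, -111 - 1*(-35)) = -(180 + (-111 - 1*(-35)) - 2) = -(180 + (-111 + 35) - 2) = -(180 - 76 - 2) = -1*102 = -102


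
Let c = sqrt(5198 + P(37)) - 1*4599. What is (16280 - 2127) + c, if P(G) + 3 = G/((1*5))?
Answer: 9554 + 2*sqrt(32515)/5 ≈ 9626.1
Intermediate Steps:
P(G) = -3 + G/5 (P(G) = -3 + G/((1*5)) = -3 + G/5)
c = -4599 + 2*sqrt(32515)/5 (c = sqrt(5198 + (-3 + (1/5)*37)) - 1*4599 = sqrt(5198 + (-3 + 37/5)) - 4599 = sqrt(5198 + 22/5) - 4599 = sqrt(26012/5) - 4599 = 2*sqrt(32515)/5 - 4599 = -4599 + 2*sqrt(32515)/5 ≈ -4526.9)
(16280 - 2127) + c = (16280 - 2127) + (-4599 + 2*sqrt(32515)/5) = 14153 + (-4599 + 2*sqrt(32515)/5) = 9554 + 2*sqrt(32515)/5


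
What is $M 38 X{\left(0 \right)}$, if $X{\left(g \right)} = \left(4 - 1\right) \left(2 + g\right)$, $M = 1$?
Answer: $228$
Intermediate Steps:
$X{\left(g \right)} = 6 + 3 g$ ($X{\left(g \right)} = 3 \left(2 + g\right) = 6 + 3 g$)
$M 38 X{\left(0 \right)} = 1 \cdot 38 \left(6 + 3 \cdot 0\right) = 38 \left(6 + 0\right) = 38 \cdot 6 = 228$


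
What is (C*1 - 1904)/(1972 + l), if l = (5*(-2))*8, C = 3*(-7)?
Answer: -175/172 ≈ -1.0174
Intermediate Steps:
C = -21
l = -80 (l = -10*8 = -80)
(C*1 - 1904)/(1972 + l) = (-21*1 - 1904)/(1972 - 80) = (-21 - 1904)/1892 = -1925*1/1892 = -175/172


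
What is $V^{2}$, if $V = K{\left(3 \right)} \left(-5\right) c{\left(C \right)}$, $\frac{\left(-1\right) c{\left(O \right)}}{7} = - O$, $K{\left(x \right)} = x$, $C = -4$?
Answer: $176400$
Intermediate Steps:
$c{\left(O \right)} = 7 O$ ($c{\left(O \right)} = - 7 \left(- O\right) = 7 O$)
$V = 420$ ($V = 3 \left(-5\right) 7 \left(-4\right) = \left(-15\right) \left(-28\right) = 420$)
$V^{2} = 420^{2} = 176400$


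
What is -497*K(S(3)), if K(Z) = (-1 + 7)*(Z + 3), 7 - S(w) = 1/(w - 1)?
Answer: -28329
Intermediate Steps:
S(w) = 7 - 1/(-1 + w) (S(w) = 7 - 1/(w - 1) = 7 - 1/(-1 + w))
K(Z) = 18 + 6*Z (K(Z) = 6*(3 + Z) = 18 + 6*Z)
-497*K(S(3)) = -497*(18 + 6*((-8 + 7*3)/(-1 + 3))) = -497*(18 + 6*((-8 + 21)/2)) = -497*(18 + 6*((½)*13)) = -497*(18 + 6*(13/2)) = -497*(18 + 39) = -497*57 = -28329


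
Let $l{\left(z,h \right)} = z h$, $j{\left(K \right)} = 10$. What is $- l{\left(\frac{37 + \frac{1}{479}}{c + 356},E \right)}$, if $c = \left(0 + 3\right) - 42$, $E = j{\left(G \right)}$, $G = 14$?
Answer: $- \frac{177240}{151843} \approx -1.1673$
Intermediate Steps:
$E = 10$
$c = -39$ ($c = 3 - 42 = -39$)
$l{\left(z,h \right)} = h z$
$- l{\left(\frac{37 + \frac{1}{479}}{c + 356},E \right)} = - 10 \frac{37 + \frac{1}{479}}{-39 + 356} = - 10 \frac{37 + \frac{1}{479}}{317} = - 10 \cdot \frac{17724}{479} \cdot \frac{1}{317} = - \frac{10 \cdot 17724}{151843} = \left(-1\right) \frac{177240}{151843} = - \frac{177240}{151843}$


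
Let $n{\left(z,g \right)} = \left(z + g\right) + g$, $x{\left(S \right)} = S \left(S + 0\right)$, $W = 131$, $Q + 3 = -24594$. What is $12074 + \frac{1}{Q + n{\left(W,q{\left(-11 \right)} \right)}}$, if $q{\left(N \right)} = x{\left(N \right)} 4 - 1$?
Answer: $\frac{283738999}{23500} \approx 12074.0$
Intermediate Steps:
$Q = -24597$ ($Q = -3 - 24594 = -24597$)
$x{\left(S \right)} = S^{2}$ ($x{\left(S \right)} = S S = S^{2}$)
$q{\left(N \right)} = -1 + 4 N^{2}$ ($q{\left(N \right)} = N^{2} \cdot 4 - 1 = 4 N^{2} - 1 = -1 + 4 N^{2}$)
$n{\left(z,g \right)} = z + 2 g$ ($n{\left(z,g \right)} = \left(g + z\right) + g = z + 2 g$)
$12074 + \frac{1}{Q + n{\left(W,q{\left(-11 \right)} \right)}} = 12074 + \frac{1}{-24597 + \left(131 + 2 \left(-1 + 4 \left(-11\right)^{2}\right)\right)} = 12074 + \frac{1}{-24597 + \left(131 + 2 \left(-1 + 4 \cdot 121\right)\right)} = 12074 + \frac{1}{-24597 + \left(131 + 2 \left(-1 + 484\right)\right)} = 12074 + \frac{1}{-24597 + \left(131 + 2 \cdot 483\right)} = 12074 + \frac{1}{-24597 + \left(131 + 966\right)} = 12074 + \frac{1}{-24597 + 1097} = 12074 + \frac{1}{-23500} = 12074 - \frac{1}{23500} = \frac{283738999}{23500}$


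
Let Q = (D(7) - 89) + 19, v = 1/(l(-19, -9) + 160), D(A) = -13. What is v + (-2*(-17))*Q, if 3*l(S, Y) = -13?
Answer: -1317871/467 ≈ -2822.0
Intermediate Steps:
l(S, Y) = -13/3 (l(S, Y) = (⅓)*(-13) = -13/3)
v = 3/467 (v = 1/(-13/3 + 160) = 1/(467/3) = 3/467 ≈ 0.0064240)
Q = -83 (Q = (-13 - 89) + 19 = -102 + 19 = -83)
v + (-2*(-17))*Q = 3/467 - 2*(-17)*(-83) = 3/467 + 34*(-83) = 3/467 - 2822 = -1317871/467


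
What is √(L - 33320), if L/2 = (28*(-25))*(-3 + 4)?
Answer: 4*I*√2170 ≈ 186.33*I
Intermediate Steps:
L = -1400 (L = 2*((28*(-25))*(-3 + 4)) = 2*(-700*1) = 2*(-700) = -1400)
√(L - 33320) = √(-1400 - 33320) = √(-34720) = 4*I*√2170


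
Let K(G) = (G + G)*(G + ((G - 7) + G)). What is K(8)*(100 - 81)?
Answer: 5168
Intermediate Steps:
K(G) = 2*G*(-7 + 3*G) (K(G) = (2*G)*(G + ((-7 + G) + G)) = (2*G)*(G + (-7 + 2*G)) = (2*G)*(-7 + 3*G) = 2*G*(-7 + 3*G))
K(8)*(100 - 81) = (2*8*(-7 + 3*8))*(100 - 81) = (2*8*(-7 + 24))*19 = (2*8*17)*19 = 272*19 = 5168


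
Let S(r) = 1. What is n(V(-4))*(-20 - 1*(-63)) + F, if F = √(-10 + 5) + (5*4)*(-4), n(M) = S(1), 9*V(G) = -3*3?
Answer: -37 + I*√5 ≈ -37.0 + 2.2361*I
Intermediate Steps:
V(G) = -1 (V(G) = (-3*3)/9 = (⅑)*(-9) = -1)
n(M) = 1
F = -80 + I*√5 (F = √(-5) + 20*(-4) = I*√5 - 80 = -80 + I*√5 ≈ -80.0 + 2.2361*I)
n(V(-4))*(-20 - 1*(-63)) + F = 1*(-20 - 1*(-63)) + (-80 + I*√5) = 1*(-20 + 63) + (-80 + I*√5) = 1*43 + (-80 + I*√5) = 43 + (-80 + I*√5) = -37 + I*√5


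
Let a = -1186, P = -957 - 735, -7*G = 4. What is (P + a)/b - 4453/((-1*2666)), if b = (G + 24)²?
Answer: -64049191/17926184 ≈ -3.5729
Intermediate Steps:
G = -4/7 (G = -⅐*4 = -4/7 ≈ -0.57143)
P = -1692
b = 26896/49 (b = (-4/7 + 24)² = (164/7)² = 26896/49 ≈ 548.90)
(P + a)/b - 4453/((-1*2666)) = (-1692 - 1186)/(26896/49) - 4453/((-1*2666)) = -2878*49/26896 - 4453/(-2666) = -70511/13448 - 4453*(-1/2666) = -70511/13448 + 4453/2666 = -64049191/17926184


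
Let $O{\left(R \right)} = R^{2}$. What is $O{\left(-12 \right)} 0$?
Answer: $0$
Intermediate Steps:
$O{\left(-12 \right)} 0 = \left(-12\right)^{2} \cdot 0 = 144 \cdot 0 = 0$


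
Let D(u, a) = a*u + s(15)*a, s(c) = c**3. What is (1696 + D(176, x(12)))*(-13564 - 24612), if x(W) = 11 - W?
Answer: 70816480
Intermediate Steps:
D(u, a) = 3375*a + a*u (D(u, a) = a*u + 15**3*a = a*u + 3375*a = 3375*a + a*u)
(1696 + D(176, x(12)))*(-13564 - 24612) = (1696 + (11 - 1*12)*(3375 + 176))*(-13564 - 24612) = (1696 + (11 - 12)*3551)*(-38176) = (1696 - 1*3551)*(-38176) = (1696 - 3551)*(-38176) = -1855*(-38176) = 70816480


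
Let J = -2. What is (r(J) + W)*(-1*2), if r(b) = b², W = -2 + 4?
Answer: -12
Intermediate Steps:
W = 2
(r(J) + W)*(-1*2) = ((-2)² + 2)*(-1*2) = (4 + 2)*(-2) = 6*(-2) = -12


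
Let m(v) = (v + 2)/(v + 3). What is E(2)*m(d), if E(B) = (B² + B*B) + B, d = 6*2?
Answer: 28/3 ≈ 9.3333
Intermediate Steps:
d = 12
m(v) = (2 + v)/(3 + v)
E(B) = B + 2*B² (E(B) = (B² + B²) + B = 2*B² + B = B + 2*B²)
E(2)*m(d) = (2*(1 + 2*2))*((2 + 12)/(3 + 12)) = (2*(1 + 4))*(14/15) = (2*5)*((1/15)*14) = 10*(14/15) = 28/3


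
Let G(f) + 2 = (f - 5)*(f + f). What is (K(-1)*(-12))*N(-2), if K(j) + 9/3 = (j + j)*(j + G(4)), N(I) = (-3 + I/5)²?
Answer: -65892/25 ≈ -2635.7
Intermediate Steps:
N(I) = (-3 + I/5)² (N(I) = (-3 + I*(⅕))² = (-3 + I/5)²)
G(f) = -2 + 2*f*(-5 + f) (G(f) = -2 + (f - 5)*(f + f) = -2 + (-5 + f)*(2*f) = -2 + 2*f*(-5 + f))
K(j) = -3 + 2*j*(-10 + j) (K(j) = -3 + (j + j)*(j + (-2 - 10*4 + 2*4²)) = -3 + (2*j)*(j + (-2 - 40 + 2*16)) = -3 + (2*j)*(j + (-2 - 40 + 32)) = -3 + (2*j)*(j - 10) = -3 + (2*j)*(-10 + j) = -3 + 2*j*(-10 + j))
(K(-1)*(-12))*N(-2) = ((-3 - 20*(-1) + 2*(-1)²)*(-12))*((-15 - 2)²/25) = ((-3 + 20 + 2*1)*(-12))*((1/25)*(-17)²) = ((-3 + 20 + 2)*(-12))*((1/25)*289) = (19*(-12))*(289/25) = -228*289/25 = -65892/25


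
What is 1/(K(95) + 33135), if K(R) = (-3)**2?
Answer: 1/33144 ≈ 3.0171e-5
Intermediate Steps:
K(R) = 9
1/(K(95) + 33135) = 1/(9 + 33135) = 1/33144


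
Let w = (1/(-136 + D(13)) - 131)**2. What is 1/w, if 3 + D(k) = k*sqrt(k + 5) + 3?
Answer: 151816505746/2605673101553427 - 17546620*sqrt(2)/7817019304660281 ≈ 5.8261e-5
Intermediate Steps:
D(k) = k*sqrt(5 + k) (D(k) = -3 + (k*sqrt(k + 5) + 3) = -3 + (k*sqrt(5 + k) + 3) = -3 + (3 + k*sqrt(5 + k)) = k*sqrt(5 + k))
w = (-131 + 1/(-136 + 39*sqrt(2)))**2 (w = (1/(-136 + 13*sqrt(5 + 13)) - 131)**2 = (1/(-136 + 13*sqrt(18)) - 131)**2 = (1/(-136 + 13*(3*sqrt(2))) - 131)**2 = (1/(-136 + 39*sqrt(2)) - 131)**2 = (-131 + 1/(-136 + 39*sqrt(2)))**2 ≈ 17164.)
1/w = 1/(2049522827571/119413058 + 39479895*sqrt(2)/59706529)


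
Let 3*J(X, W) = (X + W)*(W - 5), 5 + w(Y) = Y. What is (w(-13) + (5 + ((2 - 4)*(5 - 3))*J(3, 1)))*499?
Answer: 12475/3 ≈ 4158.3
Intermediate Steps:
w(Y) = -5 + Y
J(X, W) = (-5 + W)*(W + X)/3 (J(X, W) = ((X + W)*(W - 5))/3 = ((W + X)*(-5 + W))/3 = ((-5 + W)*(W + X))/3 = (-5 + W)*(W + X)/3)
(w(-13) + (5 + ((2 - 4)*(5 - 3))*J(3, 1)))*499 = ((-5 - 13) + (5 + ((2 - 4)*(5 - 3))*(-5/3*1 - 5/3*3 + (⅓)*1² + (⅓)*1*3)))*499 = (-18 + (5 + (-2*2)*(-5/3 - 5 + (⅓)*1 + 1)))*499 = (-18 + (5 - 4*(-5/3 - 5 + ⅓ + 1)))*499 = (-18 + (5 - 4*(-16/3)))*499 = (-18 + (5 + 64/3))*499 = (-18 + 79/3)*499 = (25/3)*499 = 12475/3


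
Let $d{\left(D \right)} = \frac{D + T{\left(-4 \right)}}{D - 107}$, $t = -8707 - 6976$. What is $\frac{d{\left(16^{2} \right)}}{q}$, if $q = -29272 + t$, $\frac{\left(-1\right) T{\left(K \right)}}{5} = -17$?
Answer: $- \frac{341}{6698295} \approx -5.0908 \cdot 10^{-5}$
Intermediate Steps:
$T{\left(K \right)} = 85$ ($T{\left(K \right)} = \left(-5\right) \left(-17\right) = 85$)
$t = -15683$ ($t = -8707 - 6976 = -15683$)
$d{\left(D \right)} = \frac{85 + D}{-107 + D}$ ($d{\left(D \right)} = \frac{D + 85}{D - 107} = \frac{85 + D}{-107 + D}$)
$q = -44955$ ($q = -29272 - 15683 = -44955$)
$\frac{d{\left(16^{2} \right)}}{q} = \frac{\frac{1}{-107 + 16^{2}} \left(85 + 16^{2}\right)}{-44955} = \frac{85 + 256}{-107 + 256} \left(- \frac{1}{44955}\right) = \frac{1}{149} \cdot 341 \left(- \frac{1}{44955}\right) = \frac{341}{149} \left(- \frac{1}{44955}\right) = - \frac{341}{6698295}$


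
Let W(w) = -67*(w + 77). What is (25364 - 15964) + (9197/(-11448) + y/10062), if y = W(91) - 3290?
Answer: 60140268421/6399432 ≈ 9397.8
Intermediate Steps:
W(w) = -5159 - 67*w (W(w) = -67*(77 + w) = -5159 - 67*w)
y = -14546 (y = (-5159 - 67*91) - 3290 = (-5159 - 6097) - 3290 = -11256 - 3290 = -14546)
(25364 - 15964) + (9197/(-11448) + y/10062) = (25364 - 15964) + (9197/(-11448) - 14546/10062) = 9400 + (9197*(-1/11448) - 14546*1/10062) = 9400 + (-9197/11448 - 7273/5031) = 9400 - 14392379/6399432 = 60140268421/6399432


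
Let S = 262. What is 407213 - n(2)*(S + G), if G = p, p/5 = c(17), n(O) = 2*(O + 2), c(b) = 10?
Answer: 404717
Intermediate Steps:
n(O) = 4 + 2*O (n(O) = 2*(2 + O) = 4 + 2*O)
p = 50 (p = 5*10 = 50)
G = 50
407213 - n(2)*(S + G) = 407213 - (4 + 2*2)*(262 + 50) = 407213 - (4 + 4)*312 = 407213 - 8*312 = 407213 - 1*2496 = 407213 - 2496 = 404717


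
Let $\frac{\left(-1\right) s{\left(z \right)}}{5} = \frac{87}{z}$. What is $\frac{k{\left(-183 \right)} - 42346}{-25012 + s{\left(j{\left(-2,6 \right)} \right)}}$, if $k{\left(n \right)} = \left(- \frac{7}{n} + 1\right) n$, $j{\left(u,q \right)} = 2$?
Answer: $\frac{85072}{50459} \approx 1.686$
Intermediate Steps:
$k{\left(n \right)} = n \left(1 - \frac{7}{n}\right)$ ($k{\left(n \right)} = \left(1 - \frac{7}{n}\right) n = n \left(1 - \frac{7}{n}\right)$)
$s{\left(z \right)} = - \frac{435}{z}$ ($s{\left(z \right)} = - 5 \frac{87}{z} = - \frac{435}{z}$)
$\frac{k{\left(-183 \right)} - 42346}{-25012 + s{\left(j{\left(-2,6 \right)} \right)}} = \frac{\left(-7 - 183\right) - 42346}{-25012 - \frac{435}{2}} = \frac{-190 - 42346}{-25012 - \frac{435}{2}} = - \frac{42536}{-25012 - \frac{435}{2}} = - \frac{42536}{- \frac{50459}{2}} = \left(-42536\right) \left(- \frac{2}{50459}\right) = \frac{85072}{50459}$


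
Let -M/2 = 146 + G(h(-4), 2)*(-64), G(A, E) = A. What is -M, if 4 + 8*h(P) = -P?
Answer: 292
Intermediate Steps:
h(P) = -½ - P/8 (h(P) = -½ + (-P)/8 = -½ - P/8)
M = -292 (M = -2*(146 + (-½ - ⅛*(-4))*(-64)) = -2*(146 + (-½ + ½)*(-64)) = -2*(146 + 0*(-64)) = -2*(146 + 0) = -2*146 = -292)
-M = -1*(-292) = 292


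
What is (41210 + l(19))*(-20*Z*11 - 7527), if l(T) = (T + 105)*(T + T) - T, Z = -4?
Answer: -305117241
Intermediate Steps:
l(T) = -T + 2*T*(105 + T) (l(T) = (105 + T)*(2*T) - T = 2*T*(105 + T) - T = -T + 2*T*(105 + T))
(41210 + l(19))*(-20*Z*11 - 7527) = (41210 + 19*(209 + 2*19))*(-20*(-4)*11 - 7527) = (41210 + 19*(209 + 38))*(80*11 - 7527) = (41210 + 19*247)*(880 - 7527) = (41210 + 4693)*(-6647) = 45903*(-6647) = -305117241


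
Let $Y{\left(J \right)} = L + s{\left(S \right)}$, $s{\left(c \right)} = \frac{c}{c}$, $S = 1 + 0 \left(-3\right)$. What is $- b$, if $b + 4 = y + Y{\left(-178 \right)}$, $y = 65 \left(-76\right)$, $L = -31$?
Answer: $4974$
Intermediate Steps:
$S = 1$ ($S = 1 + 0 = 1$)
$s{\left(c \right)} = 1$
$Y{\left(J \right)} = -30$ ($Y{\left(J \right)} = -31 + 1 = -30$)
$y = -4940$
$b = -4974$ ($b = -4 - 4970 = -4974$)
$- b = \left(-1\right) \left(-4974\right) = 4974$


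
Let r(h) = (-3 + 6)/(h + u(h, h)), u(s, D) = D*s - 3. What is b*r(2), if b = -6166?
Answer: -6166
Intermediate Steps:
u(s, D) = -3 + D*s
r(h) = 3/(-3 + h + h²) (r(h) = (-3 + 6)/(h + (-3 + h*h)) = 3/(h + (-3 + h²)) = 3/(-3 + h + h²))
b*r(2) = -18498/(-3 + 2 + 2²) = -18498/(-3 + 2 + 4) = -18498/3 = -6166*1 = -6166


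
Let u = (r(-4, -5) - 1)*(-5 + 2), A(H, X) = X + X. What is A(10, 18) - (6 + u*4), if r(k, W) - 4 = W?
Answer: 6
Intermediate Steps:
A(H, X) = 2*X
r(k, W) = 4 + W
u = 6 (u = ((4 - 5) - 1)*(-5 + 2) = (-1 - 1)*(-3) = -2*(-3) = 6)
A(10, 18) - (6 + u*4) = 2*18 - (6 + 6*4) = 36 - (6 + 24) = 36 - 1*30 = 36 - 30 = 6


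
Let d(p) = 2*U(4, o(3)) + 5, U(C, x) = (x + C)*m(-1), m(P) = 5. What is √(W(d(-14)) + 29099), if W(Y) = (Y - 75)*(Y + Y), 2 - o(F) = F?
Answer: 17*√91 ≈ 162.17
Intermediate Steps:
o(F) = 2 - F
U(C, x) = 5*C + 5*x (U(C, x) = (x + C)*5 = (C + x)*5 = 5*C + 5*x)
d(p) = 35 (d(p) = 2*(5*4 + 5*(2 - 1*3)) + 5 = 2*(20 + 5*(2 - 3)) + 5 = 2*(20 + 5*(-1)) + 5 = 2*(20 - 5) + 5 = 2*15 + 5 = 30 + 5 = 35)
W(Y) = 2*Y*(-75 + Y) (W(Y) = (-75 + Y)*(2*Y) = 2*Y*(-75 + Y))
√(W(d(-14)) + 29099) = √(2*35*(-75 + 35) + 29099) = √(2*35*(-40) + 29099) = √(-2800 + 29099) = √26299 = 17*√91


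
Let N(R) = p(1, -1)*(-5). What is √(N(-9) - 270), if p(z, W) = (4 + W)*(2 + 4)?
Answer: 6*I*√10 ≈ 18.974*I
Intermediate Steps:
p(z, W) = 24 + 6*W (p(z, W) = (4 + W)*6 = 24 + 6*W)
N(R) = -90 (N(R) = (24 + 6*(-1))*(-5) = (24 - 6)*(-5) = 18*(-5) = -90)
√(N(-9) - 270) = √(-90 - 270) = √(-360) = 6*I*√10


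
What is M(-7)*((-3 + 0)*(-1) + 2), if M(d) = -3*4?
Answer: -60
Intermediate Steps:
M(d) = -12 (M(d) = -1*12 = -12)
M(-7)*((-3 + 0)*(-1) + 2) = -12*((-3 + 0)*(-1) + 2) = -12*(-3*(-1) + 2) = -12*(3 + 2) = -12*5 = -60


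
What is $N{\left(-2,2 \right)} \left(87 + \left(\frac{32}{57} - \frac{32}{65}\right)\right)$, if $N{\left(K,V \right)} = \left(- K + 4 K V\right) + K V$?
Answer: $- \frac{1935546}{1235} \approx -1567.2$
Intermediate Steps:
$N{\left(K,V \right)} = - K + 5 K V$ ($N{\left(K,V \right)} = \left(- K + 4 K V\right) + K V = - K + 5 K V$)
$N{\left(-2,2 \right)} \left(87 + \left(\frac{32}{57} - \frac{32}{65}\right)\right) = - 2 \left(-1 + 5 \cdot 2\right) \left(87 + \left(\frac{32}{57} - \frac{32}{65}\right)\right) = - 2 \left(-1 + 10\right) \left(87 + \left(32 \cdot \frac{1}{57} - \frac{32}{65}\right)\right) = \left(-2\right) 9 \left(87 + \left(\frac{32}{57} - \frac{32}{65}\right)\right) = - 18 \left(87 + \frac{256}{3705}\right) = \left(-18\right) \frac{322591}{3705} = - \frac{1935546}{1235}$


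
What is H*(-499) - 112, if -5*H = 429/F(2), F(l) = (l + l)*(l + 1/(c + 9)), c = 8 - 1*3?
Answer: 1466017/290 ≈ 5055.2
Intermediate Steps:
c = 5 (c = 8 - 3 = 5)
F(l) = 2*l*(1/14 + l) (F(l) = (l + l)*(l + 1/(5 + 9)) = (2*l)*(l + 1/14) = (2*l)*(1/14 + l) = 2*l*(1/14 + l))
H = -3003/290 (H = -429/(5*((1/7)*2*(1 + 14*2))) = -429/(5*((1/7)*2*(1 + 28))) = -429/(5*((1/7)*2*29)) = -429/(5*58/7) = -429*7/(5*58) = -1/5*3003/58 = -3003/290 ≈ -10.355)
H*(-499) - 112 = -3003/290*(-499) - 112 = 1498497/290 - 112 = 1466017/290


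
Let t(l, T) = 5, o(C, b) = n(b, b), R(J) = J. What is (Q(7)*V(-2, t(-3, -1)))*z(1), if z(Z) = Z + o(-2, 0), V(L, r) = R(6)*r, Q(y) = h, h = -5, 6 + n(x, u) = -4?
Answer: 1350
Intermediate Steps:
n(x, u) = -10 (n(x, u) = -6 - 4 = -10)
o(C, b) = -10
Q(y) = -5
V(L, r) = 6*r
z(Z) = -10 + Z (z(Z) = Z - 10 = -10 + Z)
(Q(7)*V(-2, t(-3, -1)))*z(1) = (-30*5)*(-10 + 1) = -5*30*(-9) = -150*(-9) = 1350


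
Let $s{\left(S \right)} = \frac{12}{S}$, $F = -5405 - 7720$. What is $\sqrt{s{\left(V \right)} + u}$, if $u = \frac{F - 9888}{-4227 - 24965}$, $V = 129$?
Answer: $\frac{\sqrt{347180901178}}{627628} \approx 0.93881$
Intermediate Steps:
$F = -13125$ ($F = -5405 - 7720 = -13125$)
$u = \frac{23013}{29192}$ ($u = \frac{-13125 - 9888}{-4227 - 24965} = - \frac{23013}{-29192} = \left(-23013\right) \left(- \frac{1}{29192}\right) = \frac{23013}{29192} \approx 0.78833$)
$\sqrt{s{\left(V \right)} + u} = \sqrt{\frac{12}{129} + \frac{23013}{29192}} = \sqrt{12 \cdot \frac{1}{129} + \frac{23013}{29192}} = \sqrt{\frac{4}{43} + \frac{23013}{29192}} = \sqrt{\frac{1106327}{1255256}} = \frac{\sqrt{347180901178}}{627628}$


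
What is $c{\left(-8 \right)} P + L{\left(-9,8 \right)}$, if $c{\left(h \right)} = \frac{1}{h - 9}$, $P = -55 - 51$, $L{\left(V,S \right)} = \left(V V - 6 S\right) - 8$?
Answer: $\frac{531}{17} \approx 31.235$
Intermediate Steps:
$L{\left(V,S \right)} = -8 + V^{2} - 6 S$ ($L{\left(V,S \right)} = \left(V^{2} - 6 S\right) - 8 = -8 + V^{2} - 6 S$)
$P = -106$ ($P = -55 - 51 = -106$)
$c{\left(h \right)} = \frac{1}{-9 + h}$
$c{\left(-8 \right)} P + L{\left(-9,8 \right)} = \frac{1}{-9 - 8} \left(-106\right) - \left(56 - 81\right) = \frac{1}{-17} \left(-106\right) - -25 = \left(- \frac{1}{17}\right) \left(-106\right) + 25 = \frac{106}{17} + 25 = \frac{531}{17}$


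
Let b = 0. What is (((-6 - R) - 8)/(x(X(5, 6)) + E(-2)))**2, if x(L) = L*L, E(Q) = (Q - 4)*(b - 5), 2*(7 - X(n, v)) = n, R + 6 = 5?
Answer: 2704/40401 ≈ 0.066929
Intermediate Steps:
R = -1 (R = -6 + 5 = -1)
X(n, v) = 7 - n/2
E(Q) = 20 - 5*Q (E(Q) = (Q - 4)*(0 - 5) = (-4 + Q)*(-5) = 20 - 5*Q)
x(L) = L**2
(((-6 - R) - 8)/(x(X(5, 6)) + E(-2)))**2 = (((-6 - 1*(-1)) - 8)/((7 - 1/2*5)**2 + (20 - 5*(-2))))**2 = (((-6 + 1) - 8)/((7 - 5/2)**2 + (20 + 10)))**2 = ((-5 - 8)/((9/2)**2 + 30))**2 = (-13/(81/4 + 30))**2 = (-13/201/4)**2 = (-13*4/201)**2 = (-52/201)**2 = 2704/40401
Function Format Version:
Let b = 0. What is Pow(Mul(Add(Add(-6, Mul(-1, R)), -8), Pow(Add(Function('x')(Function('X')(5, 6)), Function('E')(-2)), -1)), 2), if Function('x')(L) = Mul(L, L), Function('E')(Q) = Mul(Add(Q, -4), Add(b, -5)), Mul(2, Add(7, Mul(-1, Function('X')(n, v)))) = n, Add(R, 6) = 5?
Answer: Rational(2704, 40401) ≈ 0.066929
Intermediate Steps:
R = -1 (R = Add(-6, 5) = -1)
Function('X')(n, v) = Add(7, Mul(Rational(-1, 2), n))
Function('E')(Q) = Add(20, Mul(-5, Q)) (Function('E')(Q) = Mul(Add(Q, -4), Add(0, -5)) = Mul(Add(-4, Q), -5) = Add(20, Mul(-5, Q)))
Function('x')(L) = Pow(L, 2)
Pow(Mul(Add(Add(-6, Mul(-1, R)), -8), Pow(Add(Function('x')(Function('X')(5, 6)), Function('E')(-2)), -1)), 2) = Pow(Mul(Add(Add(-6, Mul(-1, -1)), -8), Pow(Add(Pow(Add(7, Mul(Rational(-1, 2), 5)), 2), Add(20, Mul(-5, -2))), -1)), 2) = Pow(Mul(Add(Add(-6, 1), -8), Pow(Add(Pow(Add(7, Rational(-5, 2)), 2), Add(20, 10)), -1)), 2) = Pow(Mul(Add(-5, -8), Pow(Add(Pow(Rational(9, 2), 2), 30), -1)), 2) = Pow(Mul(-13, Pow(Add(Rational(81, 4), 30), -1)), 2) = Pow(Mul(-13, Pow(Rational(201, 4), -1)), 2) = Pow(Mul(-13, Rational(4, 201)), 2) = Pow(Rational(-52, 201), 2) = Rational(2704, 40401)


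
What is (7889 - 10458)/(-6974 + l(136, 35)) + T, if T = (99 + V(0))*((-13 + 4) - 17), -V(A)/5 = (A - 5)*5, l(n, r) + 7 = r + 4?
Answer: -40427639/6942 ≈ -5823.6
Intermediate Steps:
l(n, r) = -3 + r (l(n, r) = -7 + (r + 4) = -7 + (4 + r) = -3 + r)
V(A) = 125 - 25*A (V(A) = -5*(A - 5)*5 = -5*(-5 + A)*5 = -5*(-25 + 5*A) = 125 - 25*A)
T = -5824 (T = (99 + (125 - 25*0))*((-13 + 4) - 17) = (99 + (125 + 0))*(-9 - 17) = (99 + 125)*(-26) = 224*(-26) = -5824)
(7889 - 10458)/(-6974 + l(136, 35)) + T = (7889 - 10458)/(-6974 + (-3 + 35)) - 5824 = -2569/(-6974 + 32) - 5824 = -2569/(-6942) - 5824 = -2569*(-1/6942) - 5824 = 2569/6942 - 5824 = -40427639/6942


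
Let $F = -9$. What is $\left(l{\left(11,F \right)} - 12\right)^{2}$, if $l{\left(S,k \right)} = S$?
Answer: $1$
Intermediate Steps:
$\left(l{\left(11,F \right)} - 12\right)^{2} = \left(11 - 12\right)^{2} = \left(-1\right)^{2} = 1$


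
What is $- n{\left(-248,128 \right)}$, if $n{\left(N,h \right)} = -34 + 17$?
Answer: $17$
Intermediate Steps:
$n{\left(N,h \right)} = -17$
$- n{\left(-248,128 \right)} = \left(-1\right) \left(-17\right) = 17$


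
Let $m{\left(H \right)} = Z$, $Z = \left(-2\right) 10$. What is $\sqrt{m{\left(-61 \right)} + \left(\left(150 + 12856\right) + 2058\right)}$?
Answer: $2 \sqrt{3761} \approx 122.65$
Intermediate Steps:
$Z = -20$
$m{\left(H \right)} = -20$
$\sqrt{m{\left(-61 \right)} + \left(\left(150 + 12856\right) + 2058\right)} = \sqrt{-20 + \left(\left(150 + 12856\right) + 2058\right)} = \sqrt{-20 + \left(13006 + 2058\right)} = \sqrt{-20 + 15064} = \sqrt{15044} = 2 \sqrt{3761}$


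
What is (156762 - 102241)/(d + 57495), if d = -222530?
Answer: -54521/165035 ≈ -0.33036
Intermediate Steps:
(156762 - 102241)/(d + 57495) = (156762 - 102241)/(-222530 + 57495) = 54521/(-165035) = 54521*(-1/165035) = -54521/165035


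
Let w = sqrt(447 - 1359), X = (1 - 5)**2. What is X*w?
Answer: 64*I*sqrt(57) ≈ 483.19*I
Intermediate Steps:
X = 16 (X = (-4)**2 = 16)
w = 4*I*sqrt(57) (w = sqrt(-912) = 4*I*sqrt(57) ≈ 30.199*I)
X*w = 16*(4*I*sqrt(57)) = 64*I*sqrt(57)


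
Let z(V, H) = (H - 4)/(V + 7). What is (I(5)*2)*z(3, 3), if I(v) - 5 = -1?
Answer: -⅘ ≈ -0.80000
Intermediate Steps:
I(v) = 4 (I(v) = 5 - 1 = 4)
z(V, H) = (-4 + H)/(7 + V)
(I(5)*2)*z(3, 3) = (4*2)*((-4 + 3)/(7 + 3)) = 8*(-1/10) = 8*((⅒)*(-1)) = 8*(-⅒) = -⅘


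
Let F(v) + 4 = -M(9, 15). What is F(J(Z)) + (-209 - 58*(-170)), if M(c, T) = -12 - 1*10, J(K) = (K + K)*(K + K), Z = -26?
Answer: 9669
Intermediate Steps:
J(K) = 4*K² (J(K) = (2*K)*(2*K) = 4*K²)
M(c, T) = -22 (M(c, T) = -12 - 10 = -22)
F(v) = 18 (F(v) = -4 - 1*(-22) = -4 + 22 = 18)
F(J(Z)) + (-209 - 58*(-170)) = 18 + (-209 - 58*(-170)) = 18 + (-209 + 9860) = 18 + 9651 = 9669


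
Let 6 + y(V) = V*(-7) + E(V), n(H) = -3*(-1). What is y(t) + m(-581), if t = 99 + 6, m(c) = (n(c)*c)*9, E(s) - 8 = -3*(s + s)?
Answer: -17050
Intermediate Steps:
n(H) = 3
E(s) = 8 - 6*s (E(s) = 8 - 3*(s + s) = 8 - 6*s)
m(c) = 27*c (m(c) = (3*c)*9 = 27*c)
t = 105
y(V) = 2 - 13*V (y(V) = -6 + (V*(-7) + (8 - 6*V)) = -6 + (-7*V + (8 - 6*V)) = -6 + (8 - 13*V) = 2 - 13*V)
y(t) + m(-581) = (2 - 13*105) + 27*(-581) = (2 - 1365) - 15687 = -1363 - 15687 = -17050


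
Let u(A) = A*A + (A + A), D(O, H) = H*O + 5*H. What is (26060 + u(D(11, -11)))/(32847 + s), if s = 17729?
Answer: 14171/12644 ≈ 1.1208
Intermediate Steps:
D(O, H) = 5*H + H*O
u(A) = A² + 2*A
(26060 + u(D(11, -11)))/(32847 + s) = (26060 + (-11*(5 + 11))*(2 - 11*(5 + 11)))/(32847 + 17729) = (26060 + (-11*16)*(2 - 11*16))/50576 = (26060 - 176*(2 - 176))*(1/50576) = (26060 - 176*(-174))*(1/50576) = (26060 + 30624)*(1/50576) = 56684*(1/50576) = 14171/12644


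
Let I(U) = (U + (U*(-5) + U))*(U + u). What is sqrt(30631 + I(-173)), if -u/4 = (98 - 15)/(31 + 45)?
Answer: I*sqrt(22173779)/19 ≈ 247.84*I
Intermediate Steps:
u = -83/19 (u = -4*(98 - 15)/(31 + 45) = -332/76 = -4*83/76 = -83/19 ≈ -4.3684)
I(U) = -3*U*(-83/19 + U) (I(U) = (U + (U*(-5) + U))*(U - 83/19) = (U + (-5*U + U))*(-83/19 + U) = (U - 4*U)*(-83/19 + U) = (-3*U)*(-83/19 + U) = -3*U*(-83/19 + U))
sqrt(30631 + I(-173)) = sqrt(30631 + (3/19)*(-173)*(83 - 19*(-173))) = sqrt(30631 + (3/19)*(-173)*(83 + 3287)) = sqrt(30631 + (3/19)*(-173)*3370) = sqrt(30631 - 1749030/19) = sqrt(-1167041/19) = I*sqrt(22173779)/19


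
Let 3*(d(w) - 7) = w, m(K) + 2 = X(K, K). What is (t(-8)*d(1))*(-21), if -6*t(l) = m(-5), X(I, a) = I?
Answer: -539/3 ≈ -179.67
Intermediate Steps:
m(K) = -2 + K
t(l) = 7/6 (t(l) = -(-2 - 5)/6 = -⅙*(-7) = 7/6)
d(w) = 7 + w/3
(t(-8)*d(1))*(-21) = (7*(7 + (⅓)*1)/6)*(-21) = (7*(7 + ⅓)/6)*(-21) = ((7/6)*(22/3))*(-21) = (77/9)*(-21) = -539/3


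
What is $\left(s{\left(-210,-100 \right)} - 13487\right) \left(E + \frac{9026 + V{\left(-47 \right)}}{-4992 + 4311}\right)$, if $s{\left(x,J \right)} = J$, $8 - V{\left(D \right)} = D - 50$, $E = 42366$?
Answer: $- \frac{130625938835}{227} \approx -5.7544 \cdot 10^{8}$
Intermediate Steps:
$V{\left(D \right)} = 58 - D$ ($V{\left(D \right)} = 8 - \left(D - 50\right) = 8 - \left(-50 + D\right) = 58 - D$)
$\left(s{\left(-210,-100 \right)} - 13487\right) \left(E + \frac{9026 + V{\left(-47 \right)}}{-4992 + 4311}\right) = \left(-100 - 13487\right) \left(42366 + \frac{9026 + \left(58 - -47\right)}{-4992 + 4311}\right) = - 13587 \left(42366 + \frac{9026 + \left(58 + 47\right)}{-681}\right) = - 13587 \left(42366 + \left(9026 + 105\right) \left(- \frac{1}{681}\right)\right) = - 13587 \left(42366 + 9131 \left(- \frac{1}{681}\right)\right) = - 13587 \left(42366 - \frac{9131}{681}\right) = \left(-13587\right) \frac{28842115}{681} = - \frac{130625938835}{227}$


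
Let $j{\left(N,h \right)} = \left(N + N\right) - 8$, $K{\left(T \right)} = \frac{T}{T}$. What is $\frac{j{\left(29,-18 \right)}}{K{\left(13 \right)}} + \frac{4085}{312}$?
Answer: $\frac{19685}{312} \approx 63.093$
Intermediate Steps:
$K{\left(T \right)} = 1$
$j{\left(N,h \right)} = -8 + 2 N$ ($j{\left(N,h \right)} = 2 N - 8 = -8 + 2 N$)
$\frac{j{\left(29,-18 \right)}}{K{\left(13 \right)}} + \frac{4085}{312} = \frac{-8 + 2 \cdot 29}{1} + \frac{4085}{312} = \left(-8 + 58\right) 1 + 4085 \cdot \frac{1}{312} = 50 \cdot 1 + \frac{4085}{312} = 50 + \frac{4085}{312} = \frac{19685}{312}$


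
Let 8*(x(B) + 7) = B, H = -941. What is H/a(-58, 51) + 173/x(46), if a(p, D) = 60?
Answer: -1849/12 ≈ -154.08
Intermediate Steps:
x(B) = -7 + B/8
H/a(-58, 51) + 173/x(46) = -941/60 + 173/(-7 + (⅛)*46) = -941*1/60 + 173/(-7 + 23/4) = -941/60 + 173/(-5/4) = -941/60 + 173*(-⅘) = -941/60 - 692/5 = -1849/12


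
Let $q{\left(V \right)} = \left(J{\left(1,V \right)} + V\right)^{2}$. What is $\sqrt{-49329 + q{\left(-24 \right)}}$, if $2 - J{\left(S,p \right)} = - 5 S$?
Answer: $4 i \sqrt{3065} \approx 221.45 i$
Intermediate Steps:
$J{\left(S,p \right)} = 2 + 5 S$ ($J{\left(S,p \right)} = 2 - - 5 S = 2 + 5 S$)
$q{\left(V \right)} = \left(7 + V\right)^{2}$ ($q{\left(V \right)} = \left(\left(2 + 5 \cdot 1\right) + V\right)^{2} = \left(\left(2 + 5\right) + V\right)^{2} = \left(7 + V\right)^{2}$)
$\sqrt{-49329 + q{\left(-24 \right)}} = \sqrt{-49329 + \left(7 - 24\right)^{2}} = \sqrt{-49329 + \left(-17\right)^{2}} = \sqrt{-49329 + 289} = \sqrt{-49040} = 4 i \sqrt{3065}$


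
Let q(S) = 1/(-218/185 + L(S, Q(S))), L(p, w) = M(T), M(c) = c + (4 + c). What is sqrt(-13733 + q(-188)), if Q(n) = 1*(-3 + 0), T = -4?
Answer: I*sqrt(12603830242)/958 ≈ 117.19*I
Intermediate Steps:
M(c) = 4 + 2*c
Q(n) = -3 (Q(n) = 1*(-3) = -3)
L(p, w) = -4 (L(p, w) = 4 + 2*(-4) = 4 - 8 = -4)
q(S) = -185/958 (q(S) = 1/(-218/185 - 4) = 1/(-958/185) = -185/958)
sqrt(-13733 + q(-188)) = sqrt(-13733 - 185/958) = sqrt(-13156399/958) = I*sqrt(12603830242)/958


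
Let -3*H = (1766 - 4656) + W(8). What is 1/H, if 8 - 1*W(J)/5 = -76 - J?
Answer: 1/810 ≈ 0.0012346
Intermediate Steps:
W(J) = 420 + 5*J (W(J) = 40 - 5*(-76 - J) = 40 + (380 + 5*J) = 420 + 5*J)
H = 810 (H = -((1766 - 4656) + (420 + 5*8))/3 = -(-2890 + (420 + 40))/3 = -(-2890 + 460)/3 = -⅓*(-2430) = 810)
1/H = 1/810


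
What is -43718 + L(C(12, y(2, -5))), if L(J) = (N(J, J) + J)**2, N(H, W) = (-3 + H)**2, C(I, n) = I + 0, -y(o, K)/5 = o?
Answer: -35069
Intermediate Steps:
y(o, K) = -5*o
C(I, n) = I
L(J) = (J + (-3 + J)**2)**2 (L(J) = ((-3 + J)**2 + J)**2 = (J + (-3 + J)**2)**2)
-43718 + L(C(12, y(2, -5))) = -43718 + (12 + (-3 + 12)**2)**2 = -43718 + (12 + 9**2)**2 = -43718 + (12 + 81)**2 = -43718 + 93**2 = -43718 + 8649 = -35069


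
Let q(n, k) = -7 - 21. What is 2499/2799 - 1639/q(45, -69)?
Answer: 1552511/26124 ≈ 59.429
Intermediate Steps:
q(n, k) = -28
2499/2799 - 1639/q(45, -69) = 2499/2799 - 1639/(-28) = 2499*(1/2799) - 1639*(-1/28) = 833/933 + 1639/28 = 1552511/26124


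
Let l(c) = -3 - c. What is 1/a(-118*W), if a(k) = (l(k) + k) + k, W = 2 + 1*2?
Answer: -1/475 ≈ -0.0021053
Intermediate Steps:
W = 4 (W = 2 + 2 = 4)
a(k) = -3 + k (a(k) = ((-3 - k) + k) + k = -3 + k)
1/a(-118*W) = 1/(-3 - 118*4) = 1/(-3 - 472) = 1/(-475) = -1/475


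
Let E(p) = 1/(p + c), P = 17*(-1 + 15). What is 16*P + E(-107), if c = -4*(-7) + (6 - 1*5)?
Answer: 297023/78 ≈ 3808.0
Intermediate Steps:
P = 238 (P = 17*14 = 238)
c = 29 (c = 28 + (6 - 5) = 28 + 1 = 29)
E(p) = 1/(29 + p) (E(p) = 1/(p + 29) = 1/(29 + p))
16*P + E(-107) = 16*238 + 1/(29 - 107) = 3808 + 1/(-78) = 3808 - 1/78 = 297023/78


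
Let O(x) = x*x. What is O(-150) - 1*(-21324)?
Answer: 43824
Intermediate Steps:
O(x) = x²
O(-150) - 1*(-21324) = (-150)² - 1*(-21324) = 22500 + 21324 = 43824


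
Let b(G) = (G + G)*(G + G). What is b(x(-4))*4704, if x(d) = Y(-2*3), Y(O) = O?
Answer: 677376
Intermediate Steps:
x(d) = -6 (x(d) = -2*3 = -6)
b(G) = 4*G² (b(G) = (2*G)*(2*G) = 4*G²)
b(x(-4))*4704 = (4*(-6)²)*4704 = (4*36)*4704 = 144*4704 = 677376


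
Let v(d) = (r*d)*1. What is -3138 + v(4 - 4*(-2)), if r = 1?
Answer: -3126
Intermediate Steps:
v(d) = d (v(d) = (1*d)*1 = d*1 = d)
-3138 + v(4 - 4*(-2)) = -3138 + (4 - 4*(-2)) = -3138 + (4 + 8) = -3138 + 12 = -3126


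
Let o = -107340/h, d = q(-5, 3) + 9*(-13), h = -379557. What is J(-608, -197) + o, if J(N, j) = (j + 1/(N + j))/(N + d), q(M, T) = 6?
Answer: 40773427234/73228564605 ≈ 0.55680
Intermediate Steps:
d = -111 (d = 6 + 9*(-13) = 6 - 117 = -111)
J(N, j) = (j + 1/(N + j))/(-111 + N) (J(N, j) = (j + 1/(N + j))/(N - 111) = (j + 1/(N + j))/(-111 + N))
o = 35780/126519 (o = -107340/(-379557) = -107340*(-1/379557) = 35780/126519 ≈ 0.28280)
J(-608, -197) + o = (1 + (-197)**2 - 608*(-197))/((-608)**2 - 111*(-608) - 111*(-197) - 608*(-197)) + 35780/126519 = (1 + 38809 + 119776)/(369664 + 67488 + 21867 + 119776) + 35780/126519 = 158586/578795 + 35780/126519 = 40773427234/73228564605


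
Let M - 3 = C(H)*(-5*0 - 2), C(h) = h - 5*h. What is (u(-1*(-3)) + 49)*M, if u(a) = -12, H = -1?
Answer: -185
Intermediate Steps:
C(h) = -4*h
M = -5 (M = 3 + (-4*(-1))*(-5*0 - 2) = 3 + 4*(0 - 2) = 3 + 4*(-2) = 3 - 8 = -5)
(u(-1*(-3)) + 49)*M = (-12 + 49)*(-5) = 37*(-5) = -185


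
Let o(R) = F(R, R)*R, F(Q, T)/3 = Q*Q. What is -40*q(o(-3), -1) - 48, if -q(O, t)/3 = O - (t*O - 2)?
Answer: -19248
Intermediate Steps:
F(Q, T) = 3*Q² (F(Q, T) = 3*(Q*Q) = 3*Q²)
o(R) = 3*R³ (o(R) = (3*R²)*R = 3*R³)
q(O, t) = -6 - 3*O + 3*O*t (q(O, t) = -3*(O - (t*O - 2)) = -3*(O - (O*t - 2)) = -3*(O - (-2 + O*t)) = -3*(O + (2 - O*t)) = -3*(2 + O - O*t) = -6 - 3*O + 3*O*t)
-40*q(o(-3), -1) - 48 = -40*(-6 - 9*(-3)³ + 3*(3*(-3)³)*(-1)) - 48 = -40*(-6 - 9*(-27) + 3*(3*(-27))*(-1)) - 48 = -40*(-6 - 3*(-81) + 3*(-81)*(-1)) - 48 = -40*(-6 + 243 + 243) - 48 = -40*480 - 48 = -19200 - 48 = -19248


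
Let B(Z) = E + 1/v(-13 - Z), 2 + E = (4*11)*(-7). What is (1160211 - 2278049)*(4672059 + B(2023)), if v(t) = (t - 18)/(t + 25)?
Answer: -5363260663731983/1027 ≈ -5.2223e+12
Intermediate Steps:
v(t) = (-18 + t)/(25 + t)
E = -310 (E = -2 + (4*11)*(-7) = -2 + 44*(-7) = -2 - 308 = -310)
B(Z) = -310 + (12 - Z)/(-31 - Z) (B(Z) = -310 + 1/((-18 + (-13 - Z))/(25 + (-13 - Z))) = -310 + 1/((-31 - Z)/(12 - Z)) = -310 + (12 - Z)/(-31 - Z))
(1160211 - 2278049)*(4672059 + B(2023)) = (1160211 - 2278049)*(4672059 + (-9622 - 309*2023)/(31 + 2023)) = -1117838*(4672059 + (-9622 - 625107)/2054) = -1117838*(4672059 + (1/2054)*(-634729)) = -1117838*(4672059 - 634729/2054) = -1117838*9595774457/2054 = -5363260663731983/1027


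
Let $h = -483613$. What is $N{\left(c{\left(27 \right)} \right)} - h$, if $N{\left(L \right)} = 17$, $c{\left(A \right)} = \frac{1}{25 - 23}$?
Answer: $483630$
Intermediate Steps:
$c{\left(A \right)} = \frac{1}{2}$
$N{\left(c{\left(27 \right)} \right)} - h = 17 - -483613 = 17 + 483613 = 483630$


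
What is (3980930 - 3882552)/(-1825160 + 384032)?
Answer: -49189/720564 ≈ -0.068265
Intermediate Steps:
(3980930 - 3882552)/(-1825160 + 384032) = 98378/(-1441128) = 98378*(-1/1441128) = -49189/720564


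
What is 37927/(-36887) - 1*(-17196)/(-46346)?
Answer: -1196036797/854782451 ≈ -1.3992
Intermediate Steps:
37927/(-36887) - 1*(-17196)/(-46346) = 37927*(-1/36887) + 17196*(-1/46346) = -37927/36887 - 8598/23173 = -1196036797/854782451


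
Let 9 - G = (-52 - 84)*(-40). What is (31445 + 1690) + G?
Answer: 27704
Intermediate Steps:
G = -5431 (G = 9 - (-52 - 84)*(-40) = 9 - (-136)*(-40) = 9 - 1*5440 = 9 - 5440 = -5431)
(31445 + 1690) + G = (31445 + 1690) - 5431 = 33135 - 5431 = 27704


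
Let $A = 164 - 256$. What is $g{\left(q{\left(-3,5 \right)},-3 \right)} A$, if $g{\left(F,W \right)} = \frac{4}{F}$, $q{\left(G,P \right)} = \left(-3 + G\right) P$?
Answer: $\frac{184}{15} \approx 12.267$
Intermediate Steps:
$q{\left(G,P \right)} = P \left(-3 + G\right)$
$A = -92$ ($A = 164 - 256 = -92$)
$g{\left(q{\left(-3,5 \right)},-3 \right)} A = \frac{4}{5 \left(-3 - 3\right)} \left(-92\right) = \frac{4}{5 \left(-6\right)} \left(-92\right) = \frac{4}{-30} \left(-92\right) = 4 \left(- \frac{1}{30}\right) \left(-92\right) = \left(- \frac{2}{15}\right) \left(-92\right) = \frac{184}{15}$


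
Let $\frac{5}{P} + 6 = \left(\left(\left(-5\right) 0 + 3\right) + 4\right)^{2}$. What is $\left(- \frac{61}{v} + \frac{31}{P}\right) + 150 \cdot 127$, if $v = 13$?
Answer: $\frac{1255274}{65} \approx 19312.0$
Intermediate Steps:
$P = \frac{5}{43}$ ($P = \frac{5}{-6 + \left(\left(\left(-5\right) 0 + 3\right) + 4\right)^{2}} = \frac{5}{-6 + \left(\left(0 + 3\right) + 4\right)^{2}} = \frac{5}{-6 + \left(3 + 4\right)^{2}} = \frac{5}{-6 + 7^{2}} = \frac{5}{-6 + 49} = \frac{5}{43} \approx 0.11628$)
$\left(- \frac{61}{v} + \frac{31}{P}\right) + 150 \cdot 127 = \left(- \frac{61}{13} + \frac{31}{\frac{5}{43}}\right) + 150 \cdot 127 = \left(\left(-61\right) \frac{1}{13} + 31 \cdot \frac{43}{5}\right) + 19050 = \left(- \frac{61}{13} + \frac{1333}{5}\right) + 19050 = \frac{17024}{65} + 19050 = \frac{1255274}{65}$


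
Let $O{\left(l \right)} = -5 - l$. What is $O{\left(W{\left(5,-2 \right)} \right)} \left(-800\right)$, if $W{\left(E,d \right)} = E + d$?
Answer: $6400$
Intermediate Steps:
$O{\left(W{\left(5,-2 \right)} \right)} \left(-800\right) = \left(-5 - \left(5 - 2\right)\right) \left(-800\right) = \left(-5 - 3\right) \left(-800\right) = \left(-8\right) \left(-800\right) = 6400$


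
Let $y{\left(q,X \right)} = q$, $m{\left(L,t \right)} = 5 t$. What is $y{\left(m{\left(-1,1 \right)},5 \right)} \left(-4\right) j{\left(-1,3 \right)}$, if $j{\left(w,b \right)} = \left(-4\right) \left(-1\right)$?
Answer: $-80$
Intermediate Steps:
$j{\left(w,b \right)} = 4$
$y{\left(m{\left(-1,1 \right)},5 \right)} \left(-4\right) j{\left(-1,3 \right)} = 5 \cdot 1 \left(-4\right) 4 = 5 \left(-4\right) 4 = \left(-20\right) 4 = -80$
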